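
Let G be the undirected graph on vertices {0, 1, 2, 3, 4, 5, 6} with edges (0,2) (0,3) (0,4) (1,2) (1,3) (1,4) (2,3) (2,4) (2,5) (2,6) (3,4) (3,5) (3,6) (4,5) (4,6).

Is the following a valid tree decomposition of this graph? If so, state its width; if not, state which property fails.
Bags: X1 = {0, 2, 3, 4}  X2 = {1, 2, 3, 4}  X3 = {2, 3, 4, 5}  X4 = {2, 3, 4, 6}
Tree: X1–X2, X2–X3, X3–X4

Yes; width 3.

Checking the three conditions: (i) the bags cover all of {0, 1, 2, 3, 4, 5, 6}; (ii) for each edge, some bag contains both endpoints; (iii) the bags containing any fixed vertex form a subtree. All hold, so the decomposition is valid with width 4 − 1 = 3.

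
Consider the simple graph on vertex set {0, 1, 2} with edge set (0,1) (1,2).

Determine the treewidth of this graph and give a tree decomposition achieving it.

Treewidth 1.
One such decomposition:
Bags: B1 = {1, 2}  B2 = {0, 1}
Tree: B1–B2

Each bag holds 2 vertices, so the decomposition has width 1, which upper-bounds the treewidth. Since G has at least one edge (e.g. 2–1), it is not an edgeless graph, so tw(G) ≥ 1. The upper and lower bounds meet at 1, so that is the treewidth.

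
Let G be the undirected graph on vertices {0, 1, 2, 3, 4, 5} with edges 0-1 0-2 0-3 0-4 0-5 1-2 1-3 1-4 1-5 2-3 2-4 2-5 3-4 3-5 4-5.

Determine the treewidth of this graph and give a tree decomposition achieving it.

Treewidth 5.
One optimal decomposition is:
Bags: B1 = {0, 1, 2, 3, 4, 5}
Tree: (single bag)

A single bag containing all 6 vertices is trivially a valid decomposition of width 5. On the other hand G contains the 6-clique {0, 1, 2, 3, 4, 5}. A clique must lie in a single bag of any decomposition, so no decomposition can have width below 5. Therefore the treewidth is 5.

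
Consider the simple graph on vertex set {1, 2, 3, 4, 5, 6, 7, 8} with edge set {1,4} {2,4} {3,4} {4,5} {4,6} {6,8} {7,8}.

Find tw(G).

A width-1 tree decomposition is:
Bags: B1 = {4, 6}  B2 = {2, 4}  B3 = {6, 8}  B4 = {7, 8}  B5 = {3, 4}  B6 = {1, 4}  B7 = {4, 5}
Tree: B1–B2, B1–B3, B3–B4, B1–B5, B2–B6, B6–B7
Each bag holds 2 vertices, so the decomposition has width 1, which upper-bounds the treewidth. Any graph with an edge has treewidth ≥ 1, and G has the edge 6–4. Hence tw(G) = 1 exactly.

1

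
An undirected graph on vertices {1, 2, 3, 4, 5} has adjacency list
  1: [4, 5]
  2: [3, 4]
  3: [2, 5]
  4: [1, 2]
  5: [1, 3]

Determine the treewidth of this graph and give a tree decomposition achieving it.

The largest bag has 3 vertices, giving width 2; this decomposition certifies tw(G) ≤ 2. Since 2–4–1–5–3–2 is a cycle in G, G is not acyclic. Forests are exactly the graphs of treewidth ≤ 1, so tw(G) ≥ 2. Combining the bounds, tw(G) = 2.

Treewidth 2.
One optimal decomposition is:
Bags: B1 = {1, 2, 4}  B2 = {1, 2, 5}  B3 = {2, 3, 5}
Tree: B1–B2, B2–B3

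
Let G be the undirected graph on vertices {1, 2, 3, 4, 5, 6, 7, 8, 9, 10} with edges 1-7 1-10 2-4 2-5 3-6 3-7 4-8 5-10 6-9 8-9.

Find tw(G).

2

A width-2 tree decomposition is:
Bags: B1 = {1, 7, 10}  B2 = {5, 7, 10}  B3 = {2, 5, 7}  B4 = {2, 4, 7}  B5 = {4, 7, 8}  B6 = {7, 8, 9}  B7 = {6, 7, 9}  B8 = {3, 6, 7}
Tree: B1–B2, B2–B3, B3–B4, B4–B5, B5–B6, B6–B7, B7–B8
Each bag holds 3 vertices, so the decomposition has width 2, which upper-bounds the treewidth. The edges 7–1–10–5–2–4–8–9–6–3–7 form a cycle, so G is not a tree and its treewidth is at least 2. Hence tw(G) = 2 exactly.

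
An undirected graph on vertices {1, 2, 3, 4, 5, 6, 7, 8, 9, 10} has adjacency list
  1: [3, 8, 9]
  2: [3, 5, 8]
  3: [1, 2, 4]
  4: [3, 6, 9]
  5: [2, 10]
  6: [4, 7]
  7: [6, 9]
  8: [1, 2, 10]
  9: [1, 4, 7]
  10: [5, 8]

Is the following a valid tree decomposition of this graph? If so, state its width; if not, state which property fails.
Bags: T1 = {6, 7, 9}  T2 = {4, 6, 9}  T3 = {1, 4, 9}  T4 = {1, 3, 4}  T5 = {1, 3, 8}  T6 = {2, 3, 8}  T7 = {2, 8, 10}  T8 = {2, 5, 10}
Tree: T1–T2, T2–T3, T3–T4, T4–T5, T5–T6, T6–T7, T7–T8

Checking the three conditions: (i) the bags cover all of {1, 2, 3, 4, 5, 6, 7, 8, 9, 10}; (ii) for each edge, some bag contains both endpoints; (iii) the bags containing any fixed vertex form a subtree. All hold, so the decomposition is valid with width 3 − 1 = 2.

Yes; width 2.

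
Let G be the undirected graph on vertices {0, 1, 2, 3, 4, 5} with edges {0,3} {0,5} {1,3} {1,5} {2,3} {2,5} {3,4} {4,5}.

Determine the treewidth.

2

A width-2 tree decomposition is:
Bags: B1 = {1, 3, 5}  B2 = {0, 3, 5}  B3 = {3, 4, 5}  B4 = {2, 3, 5}
Tree: B1–B2, B2–B3, B3–B4
The largest bag has 3 vertices, giving width 2; this decomposition certifies tw(G) ≤ 2. For the lower bound, G contains the cycle 1–5–0–3–1, so G is not a forest; only forests have treewidth ≤ 1, hence tw(G) ≥ 2. Combining the bounds, tw(G) = 2.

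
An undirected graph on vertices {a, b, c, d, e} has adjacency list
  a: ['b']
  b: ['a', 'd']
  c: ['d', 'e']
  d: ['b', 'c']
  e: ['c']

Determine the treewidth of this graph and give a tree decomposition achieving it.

Treewidth 1.
One such decomposition:
Bags: B1 = {a, b}  B2 = {b, d}  B3 = {c, d}  B4 = {c, e}
Tree: B1–B2, B2–B3, B3–B4

The largest bag has 2 vertices, giving width 1; this decomposition certifies tw(G) ≤ 1. Since G has at least one edge (e.g. a–b), it is not an edgeless graph, so tw(G) ≥ 1. Hence tw(G) = 1 exactly.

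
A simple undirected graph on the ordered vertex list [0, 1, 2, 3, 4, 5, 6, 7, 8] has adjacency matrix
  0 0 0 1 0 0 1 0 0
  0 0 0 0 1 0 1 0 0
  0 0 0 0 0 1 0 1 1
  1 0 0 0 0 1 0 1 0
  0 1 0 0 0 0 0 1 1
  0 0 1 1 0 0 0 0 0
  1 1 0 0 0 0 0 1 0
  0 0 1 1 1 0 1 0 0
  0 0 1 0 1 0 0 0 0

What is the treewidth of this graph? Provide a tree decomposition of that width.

Treewidth 3.
One such decomposition:
Bags: B1 = {0, 3, 5, 6}  B2 = {3, 5, 6, 7}  B3 = {2, 5, 6, 7}  B4 = {1, 2, 6, 7}  B5 = {1, 2, 4, 7}  B6 = {1, 2, 4, 8}
Tree: B1–B2, B2–B3, B3–B4, B4–B5, B5–B6

Each bag holds 4 vertices, so the decomposition has width 3, which upper-bounds the treewidth. For the lower bound: the 4 vertex sets {0,3,5}, {6}, {7}, {1,2,4,8} are disjoint, each induces a connected subgraph, and every pair is joined by at least one edge of G. Contracting each set to a single vertex therefore yields K_{4} as a minor, and since treewidth is minor-monotone, tw(G) ≥ tw(K_{4}) = 3. The upper and lower bounds meet at 3, so that is the treewidth.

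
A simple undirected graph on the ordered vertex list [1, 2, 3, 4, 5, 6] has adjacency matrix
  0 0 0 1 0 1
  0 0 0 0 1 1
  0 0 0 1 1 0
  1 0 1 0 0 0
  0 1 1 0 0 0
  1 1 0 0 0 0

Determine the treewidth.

2

A width-2 tree decomposition is:
Bags: B1 = {1, 4, 6}  B2 = {2, 4, 6}  B3 = {2, 4, 5}  B4 = {3, 4, 5}
Tree: B1–B2, B2–B3, B3–B4
The largest bag has 3 vertices, giving width 2; this decomposition certifies tw(G) ≤ 2. For the lower bound, G contains the cycle 4–1–6–2–5–3–4, so G is not a forest; only forests have treewidth ≤ 1, hence tw(G) ≥ 2. The upper and lower bounds meet at 2, so that is the treewidth.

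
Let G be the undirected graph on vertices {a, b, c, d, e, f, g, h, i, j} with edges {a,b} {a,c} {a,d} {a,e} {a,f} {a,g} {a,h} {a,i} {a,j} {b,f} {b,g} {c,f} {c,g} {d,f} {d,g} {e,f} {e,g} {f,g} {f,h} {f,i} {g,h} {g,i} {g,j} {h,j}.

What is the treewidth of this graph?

3

A width-3 tree decomposition is:
Bags: B1 = {a, e, f, g}  B2 = {a, f, g, i}  B3 = {a, f, g, h}  B4 = {a, b, f, g}  B5 = {a, g, h, j}  B6 = {a, d, f, g}  B7 = {a, c, f, g}
Tree: B1–B2, B1–B3, B3–B4, B3–B5, B1–B6, B6–B7
The largest bag has 4 vertices, giving width 3; this decomposition certifies tw(G) ≤ 3. For the lower bound, the 4 vertices {a, g, h, j} are pairwise adjacent, and any tree decomposition puts a clique entirely inside one bag — forcing width ≥ 3. Therefore the treewidth is 3.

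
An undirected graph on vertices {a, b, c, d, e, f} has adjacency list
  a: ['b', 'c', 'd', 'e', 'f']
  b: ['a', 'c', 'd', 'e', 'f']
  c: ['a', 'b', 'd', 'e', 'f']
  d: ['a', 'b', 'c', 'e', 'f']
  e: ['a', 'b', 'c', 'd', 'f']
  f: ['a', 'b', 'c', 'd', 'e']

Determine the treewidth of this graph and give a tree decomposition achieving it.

Treewidth 5.
One optimal decomposition is:
Bags: B1 = {a, b, c, d, e, f}
Tree: (single bag)

A single bag containing all 6 vertices is trivially a valid decomposition of width 5. Conversely, {a, b, c, d, e, f} is a clique of size 6, and the vertices of any clique must share a bag in every tree decomposition; so some bag has ≥ 6 vertices and tw(G) ≥ 5. Combining the bounds, tw(G) = 5.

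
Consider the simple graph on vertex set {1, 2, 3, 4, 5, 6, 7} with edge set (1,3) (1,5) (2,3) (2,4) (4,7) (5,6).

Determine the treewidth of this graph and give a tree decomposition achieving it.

The largest bag has 2 vertices, giving width 1; this decomposition certifies tw(G) ≤ 1. Any graph with an edge has treewidth ≥ 1, and G has the edge 6–5. Therefore the treewidth is 1.

Treewidth 1.
Bags: B1 = {5, 6}  B2 = {1, 5}  B3 = {1, 3}  B4 = {2, 3}  B5 = {2, 4}  B6 = {4, 7}
Tree: B1–B2, B2–B3, B3–B4, B4–B5, B5–B6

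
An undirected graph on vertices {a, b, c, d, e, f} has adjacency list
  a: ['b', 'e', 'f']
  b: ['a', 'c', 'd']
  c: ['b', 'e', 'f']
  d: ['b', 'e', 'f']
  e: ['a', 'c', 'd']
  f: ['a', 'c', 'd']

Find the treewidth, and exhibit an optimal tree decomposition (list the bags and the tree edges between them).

Treewidth 3.
One such decomposition:
Bags: B1 = {a, b, c, d}  B2 = {a, c, d, f}  B3 = {a, c, d, e}
Tree: B1–B2, B2–B3

Each bag holds 4 vertices, so the decomposition has width 3, which upper-bounds the treewidth. For the lower bound: the 4 vertex sets {b,d}, {a,f}, {c}, {e} are disjoint, each induces a connected subgraph, and every pair is joined by at least one edge of G. Contracting each set to a single vertex therefore yields K_{4} as a minor, and since treewidth is minor-monotone, tw(G) ≥ tw(K_{4}) = 3. Therefore the treewidth is 3.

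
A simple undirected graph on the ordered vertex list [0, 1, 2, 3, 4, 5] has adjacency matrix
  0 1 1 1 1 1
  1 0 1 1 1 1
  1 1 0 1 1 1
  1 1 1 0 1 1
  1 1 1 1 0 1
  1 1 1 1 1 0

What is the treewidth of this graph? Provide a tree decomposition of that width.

Treewidth 5.
One optimal decomposition is:
Bags: B1 = {0, 1, 2, 3, 4, 5}
Tree: (single bag)

A single bag containing all 6 vertices is trivially a valid decomposition of width 5. Conversely, {0, 1, 2, 3, 4, 5} is a clique of size 6, and the vertices of any clique must share a bag in every tree decomposition; so some bag has ≥ 6 vertices and tw(G) ≥ 5. The upper and lower bounds meet at 5, so that is the treewidth.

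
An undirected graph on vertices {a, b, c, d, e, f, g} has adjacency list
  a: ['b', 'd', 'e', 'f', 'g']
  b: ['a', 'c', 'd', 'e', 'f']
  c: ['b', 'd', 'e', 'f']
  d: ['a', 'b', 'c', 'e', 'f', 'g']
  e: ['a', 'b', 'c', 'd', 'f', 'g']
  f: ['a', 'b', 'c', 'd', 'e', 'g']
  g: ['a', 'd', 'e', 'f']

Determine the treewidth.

A width-4 tree decomposition is:
Bags: B1 = {b, c, d, e, f}  B2 = {a, b, d, e, f}  B3 = {a, d, e, f, g}
Tree: B1–B2, B2–B3
Each bag holds 5 vertices, so the decomposition has width 4, which upper-bounds the treewidth. On the other hand G contains the 5-clique {b, c, d, e, f}. A clique must lie in a single bag of any decomposition, so no decomposition can have width below 4. Combining the bounds, tw(G) = 4.

4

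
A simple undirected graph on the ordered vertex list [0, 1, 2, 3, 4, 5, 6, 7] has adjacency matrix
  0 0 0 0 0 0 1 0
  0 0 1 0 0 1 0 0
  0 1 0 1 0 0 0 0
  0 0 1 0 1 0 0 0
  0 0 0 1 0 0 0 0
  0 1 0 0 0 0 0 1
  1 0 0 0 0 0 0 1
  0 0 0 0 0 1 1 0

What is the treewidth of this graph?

1

A width-1 tree decomposition is:
Bags: B1 = {3, 4}  B2 = {2, 3}  B3 = {1, 2}  B4 = {1, 5}  B5 = {5, 7}  B6 = {6, 7}  B7 = {0, 6}
Tree: B1–B2, B2–B3, B3–B4, B4–B5, B5–B6, B6–B7
Each bag holds 2 vertices, so the decomposition has width 1, which upper-bounds the treewidth. Since G has at least one edge (e.g. 4–3), it is not an edgeless graph, so tw(G) ≥ 1. Hence tw(G) = 1 exactly.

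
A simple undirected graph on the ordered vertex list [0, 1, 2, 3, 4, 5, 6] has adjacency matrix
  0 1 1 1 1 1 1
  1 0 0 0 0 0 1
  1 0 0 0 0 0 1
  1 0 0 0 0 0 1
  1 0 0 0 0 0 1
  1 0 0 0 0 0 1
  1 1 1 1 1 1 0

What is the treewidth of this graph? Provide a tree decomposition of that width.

Every bag has size at most 3, so the width is 3 − 1 = 2 and tw(G) ≤ 2. For the lower bound, the 3 vertices {0, 1, 6} are pairwise adjacent, and any tree decomposition puts a clique entirely inside one bag — forcing width ≥ 2. Hence tw(G) = 2 exactly.

Treewidth 2.
One such decomposition:
Bags: B1 = {0, 2, 6}  B2 = {0, 5, 6}  B3 = {0, 1, 6}  B4 = {0, 3, 6}  B5 = {0, 4, 6}
Tree: B1–B2, B2–B3, B2–B4, B1–B5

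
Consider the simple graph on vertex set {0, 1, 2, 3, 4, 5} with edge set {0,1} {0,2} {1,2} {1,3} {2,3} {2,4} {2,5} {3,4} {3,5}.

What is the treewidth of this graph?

2

A width-2 tree decomposition is:
Bags: B1 = {2, 3, 5}  B2 = {1, 2, 3}  B3 = {2, 3, 4}  B4 = {0, 1, 2}
Tree: B1–B2, B1–B3, B2–B4
Every bag has size at most 3, so the width is 3 − 1 = 2 and tw(G) ≤ 2. On the other hand G contains the 3-clique {0, 1, 2}. A clique must lie in a single bag of any decomposition, so no decomposition can have width below 2. Combining the bounds, tw(G) = 2.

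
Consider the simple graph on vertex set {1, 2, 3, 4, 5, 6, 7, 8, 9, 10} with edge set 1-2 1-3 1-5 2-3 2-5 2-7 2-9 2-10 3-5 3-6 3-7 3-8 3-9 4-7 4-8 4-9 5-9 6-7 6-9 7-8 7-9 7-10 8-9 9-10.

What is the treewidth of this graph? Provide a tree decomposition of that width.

Treewidth 3.
One such decomposition:
Bags: B1 = {2, 3, 7, 9}  B2 = {3, 7, 8, 9}  B3 = {2, 7, 9, 10}  B4 = {2, 3, 5, 9}  B5 = {1, 2, 3, 5}  B6 = {3, 6, 7, 9}  B7 = {4, 7, 8, 9}
Tree: B1–B2, B1–B3, B1–B4, B4–B5, B2–B6, B2–B7

The largest bag has 4 vertices, giving width 3; this decomposition certifies tw(G) ≤ 3. Conversely, {1, 2, 3, 5} is a clique of size 4, and the vertices of any clique must share a bag in every tree decomposition; so some bag has ≥ 4 vertices and tw(G) ≥ 3. The upper and lower bounds meet at 3, so that is the treewidth.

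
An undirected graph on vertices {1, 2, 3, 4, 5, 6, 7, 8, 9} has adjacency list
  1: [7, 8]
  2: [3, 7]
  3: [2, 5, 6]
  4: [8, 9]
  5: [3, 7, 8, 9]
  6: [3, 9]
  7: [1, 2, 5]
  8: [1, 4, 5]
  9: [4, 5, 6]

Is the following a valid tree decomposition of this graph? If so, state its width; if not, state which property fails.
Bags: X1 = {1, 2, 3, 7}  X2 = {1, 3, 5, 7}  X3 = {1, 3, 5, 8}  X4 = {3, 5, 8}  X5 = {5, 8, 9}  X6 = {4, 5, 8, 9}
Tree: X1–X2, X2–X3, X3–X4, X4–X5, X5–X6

A tree decomposition must satisfy three properties: every vertex lies in some bag; for every edge, both endpoints lie together in some bag; and for every vertex, the bags containing it form a connected subtree. Here vertex 6 appears in no bag, so the decomposition is invalid.

No — vertex 6 appears in no bag.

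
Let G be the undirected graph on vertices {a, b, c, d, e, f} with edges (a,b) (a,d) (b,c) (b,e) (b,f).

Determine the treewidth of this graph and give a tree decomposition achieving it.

Every bag has size at most 2, so the width is 2 − 1 = 1 and tw(G) ≤ 1. G has an edge, so its treewidth is at least 1. Hence tw(G) = 1 exactly.

Treewidth 1.
One such decomposition:
Bags: B1 = {b, c}  B2 = {b, f}  B3 = {b, e}  B4 = {a, b}  B5 = {a, d}
Tree: B1–B2, B1–B3, B1–B4, B4–B5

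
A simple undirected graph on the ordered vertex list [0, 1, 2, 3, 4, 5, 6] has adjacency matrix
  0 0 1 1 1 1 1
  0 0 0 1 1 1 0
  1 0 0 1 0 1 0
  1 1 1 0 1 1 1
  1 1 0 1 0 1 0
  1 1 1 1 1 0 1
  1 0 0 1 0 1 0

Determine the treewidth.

3

A width-3 tree decomposition is:
Bags: B1 = {0, 2, 3, 5}  B2 = {0, 3, 5, 6}  B3 = {0, 3, 4, 5}  B4 = {1, 3, 4, 5}
Tree: B1–B2, B1–B3, B3–B4
The largest bag has 4 vertices, giving width 3; this decomposition certifies tw(G) ≤ 3. Conversely, {0, 2, 3, 5} is a clique of size 4, and the vertices of any clique must share a bag in every tree decomposition; so some bag has ≥ 4 vertices and tw(G) ≥ 3. Combining the bounds, tw(G) = 3.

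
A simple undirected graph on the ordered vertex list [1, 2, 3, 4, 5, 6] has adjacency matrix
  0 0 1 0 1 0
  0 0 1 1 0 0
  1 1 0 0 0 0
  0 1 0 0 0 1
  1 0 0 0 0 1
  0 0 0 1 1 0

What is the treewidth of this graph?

2

A width-2 tree decomposition is:
Bags: B1 = {2, 3, 4}  B2 = {3, 4, 6}  B3 = {3, 5, 6}  B4 = {1, 3, 5}
Tree: B1–B2, B2–B3, B3–B4
The largest bag has 3 vertices, giving width 2; this decomposition certifies tw(G) ≤ 2. The edges 3–2–4–6–5–1–3 form a cycle, so G is not a tree and its treewidth is at least 2. Therefore the treewidth is 2.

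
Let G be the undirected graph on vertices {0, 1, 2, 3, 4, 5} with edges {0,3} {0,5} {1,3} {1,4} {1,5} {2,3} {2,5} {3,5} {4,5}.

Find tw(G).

2

A width-2 tree decomposition is:
Bags: B1 = {1, 3, 5}  B2 = {1, 4, 5}  B3 = {2, 3, 5}  B4 = {0, 3, 5}
Tree: B1–B2, B1–B3, B1–B4
Each bag holds 3 vertices, so the decomposition has width 2, which upper-bounds the treewidth. On the other hand G contains the 3-clique {0, 3, 5}. A clique must lie in a single bag of any decomposition, so no decomposition can have width below 2. Combining the bounds, tw(G) = 2.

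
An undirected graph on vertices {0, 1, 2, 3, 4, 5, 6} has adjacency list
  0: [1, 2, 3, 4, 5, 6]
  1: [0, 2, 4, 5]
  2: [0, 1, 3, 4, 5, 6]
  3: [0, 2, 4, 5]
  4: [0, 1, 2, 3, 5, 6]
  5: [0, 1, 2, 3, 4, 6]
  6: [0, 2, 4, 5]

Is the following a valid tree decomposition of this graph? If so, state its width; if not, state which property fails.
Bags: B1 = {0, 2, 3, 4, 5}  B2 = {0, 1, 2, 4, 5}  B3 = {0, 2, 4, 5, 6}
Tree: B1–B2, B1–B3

Yes; width 4.

Every vertex of G appears in some bag (union = {0, 1, 2, 3, 4, 5, 6}); every edge is covered by a bag; and for each vertex v the set of bags containing v is connected in the bag tree. The decomposition is therefore valid. The largest bag has 5 vertices, so the width is 4.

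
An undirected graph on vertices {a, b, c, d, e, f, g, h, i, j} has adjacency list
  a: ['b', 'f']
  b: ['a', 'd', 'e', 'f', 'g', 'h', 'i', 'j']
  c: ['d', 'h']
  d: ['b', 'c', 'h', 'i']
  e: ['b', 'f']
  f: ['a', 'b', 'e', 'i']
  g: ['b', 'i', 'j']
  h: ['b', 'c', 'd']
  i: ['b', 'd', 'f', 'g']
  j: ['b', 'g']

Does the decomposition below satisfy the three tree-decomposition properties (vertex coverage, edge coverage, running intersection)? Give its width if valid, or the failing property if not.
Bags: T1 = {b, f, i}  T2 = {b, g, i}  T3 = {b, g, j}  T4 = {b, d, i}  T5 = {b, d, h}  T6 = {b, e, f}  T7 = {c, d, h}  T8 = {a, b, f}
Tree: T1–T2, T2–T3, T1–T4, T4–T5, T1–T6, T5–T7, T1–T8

Yes; width 2.

Vertex coverage: the bags together contain {a, b, c, d, e, f, g, h, i, j}, the full vertex set. Edge coverage: each edge of G has both endpoints in at least one bag. Running intersection: for every vertex, the bags containing it form a connected subtree. All three properties hold, so this is a valid tree decomposition of width max|bag| − 1 = 2, and hence tw(G) ≤ 2.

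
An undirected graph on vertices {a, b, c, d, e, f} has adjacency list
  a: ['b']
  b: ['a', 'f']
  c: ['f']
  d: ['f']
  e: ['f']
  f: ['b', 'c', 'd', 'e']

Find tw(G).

A width-1 tree decomposition is:
Bags: B1 = {d, f}  B2 = {e, f}  B3 = {b, f}  B4 = {c, f}  B5 = {a, b}
Tree: B1–B2, B1–B3, B3–B4, B3–B5
Each bag holds 2 vertices, so the decomposition has width 1, which upper-bounds the treewidth. Since G has at least one edge (e.g. d–f), it is not an edgeless graph, so tw(G) ≥ 1. The upper and lower bounds meet at 1, so that is the treewidth.

1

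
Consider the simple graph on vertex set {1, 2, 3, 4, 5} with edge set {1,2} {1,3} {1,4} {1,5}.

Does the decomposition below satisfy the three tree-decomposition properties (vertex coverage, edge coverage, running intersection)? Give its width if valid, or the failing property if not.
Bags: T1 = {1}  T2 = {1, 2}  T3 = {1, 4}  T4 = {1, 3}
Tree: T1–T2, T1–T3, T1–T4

No — vertex 5 appears in no bag.

A tree decomposition must satisfy three properties: every vertex lies in some bag; for every edge, both endpoints lie together in some bag; and for every vertex, the bags containing it form a connected subtree. Here vertex 5 appears in no bag, so the decomposition is invalid.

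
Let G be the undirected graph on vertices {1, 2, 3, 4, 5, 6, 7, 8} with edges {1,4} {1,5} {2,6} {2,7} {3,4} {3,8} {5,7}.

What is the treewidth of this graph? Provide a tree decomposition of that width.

Treewidth 1.
One such decomposition:
Bags: B1 = {3, 8}  B2 = {3, 4}  B3 = {1, 4}  B4 = {1, 5}  B5 = {5, 7}  B6 = {2, 7}  B7 = {2, 6}
Tree: B1–B2, B2–B3, B3–B4, B4–B5, B5–B6, B6–B7

The largest bag has 2 vertices, giving width 1; this decomposition certifies tw(G) ≤ 1. Since G has at least one edge (e.g. 8–3), it is not an edgeless graph, so tw(G) ≥ 1. Hence tw(G) = 1 exactly.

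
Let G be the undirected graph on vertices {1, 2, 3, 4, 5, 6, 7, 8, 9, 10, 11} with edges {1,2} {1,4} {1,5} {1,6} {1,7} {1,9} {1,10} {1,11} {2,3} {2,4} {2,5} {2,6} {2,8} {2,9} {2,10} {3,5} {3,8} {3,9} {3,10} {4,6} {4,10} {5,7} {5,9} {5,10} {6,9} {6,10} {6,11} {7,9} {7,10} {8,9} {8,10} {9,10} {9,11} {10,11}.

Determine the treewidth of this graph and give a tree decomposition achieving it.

Treewidth 4.
One optimal decomposition is:
Bags: B1 = {1, 2, 5, 9, 10}  B2 = {1, 2, 6, 9, 10}  B3 = {2, 3, 5, 9, 10}  B4 = {1, 6, 9, 10, 11}  B5 = {1, 5, 7, 9, 10}  B6 = {2, 3, 8, 9, 10}  B7 = {1, 2, 4, 6, 10}
Tree: B1–B2, B1–B3, B2–B4, B1–B5, B3–B6, B2–B7

Each bag holds 5 vertices, so the decomposition has width 4, which upper-bounds the treewidth. On the other hand G contains the 5-clique {2, 3, 8, 9, 10}. A clique must lie in a single bag of any decomposition, so no decomposition can have width below 4. Hence tw(G) = 4 exactly.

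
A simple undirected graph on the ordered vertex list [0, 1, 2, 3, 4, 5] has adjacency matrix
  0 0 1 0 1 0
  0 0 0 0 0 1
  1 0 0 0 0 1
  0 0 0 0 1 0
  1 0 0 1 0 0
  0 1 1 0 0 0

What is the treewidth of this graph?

1

A width-1 tree decomposition is:
Bags: B1 = {3, 4}  B2 = {0, 4}  B3 = {0, 2}  B4 = {2, 5}  B5 = {1, 5}
Tree: B1–B2, B2–B3, B3–B4, B4–B5
Every bag has size at most 2, so the width is 2 − 1 = 1 and tw(G) ≤ 1. G has an edge, so its treewidth is at least 1. Hence tw(G) = 1 exactly.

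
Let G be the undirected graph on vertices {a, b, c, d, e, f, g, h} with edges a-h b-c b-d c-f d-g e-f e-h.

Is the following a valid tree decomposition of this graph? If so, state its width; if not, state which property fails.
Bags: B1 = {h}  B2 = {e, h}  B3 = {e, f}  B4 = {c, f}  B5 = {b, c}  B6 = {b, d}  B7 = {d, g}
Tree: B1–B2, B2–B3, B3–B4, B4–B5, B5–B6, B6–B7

No — vertex a appears in no bag.

A tree decomposition must satisfy three properties: every vertex lies in some bag; for every edge, both endpoints lie together in some bag; and for every vertex, the bags containing it form a connected subtree. Here vertex a appears in no bag, so the decomposition is invalid.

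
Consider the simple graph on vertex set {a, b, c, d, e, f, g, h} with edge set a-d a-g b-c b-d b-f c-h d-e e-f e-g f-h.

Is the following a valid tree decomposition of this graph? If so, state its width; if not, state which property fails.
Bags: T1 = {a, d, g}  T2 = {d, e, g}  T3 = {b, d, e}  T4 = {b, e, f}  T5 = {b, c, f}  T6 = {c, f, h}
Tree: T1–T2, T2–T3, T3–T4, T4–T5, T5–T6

Vertex coverage: the bags together contain {a, b, c, d, e, f, g, h}, the full vertex set. Edge coverage: each edge of G has both endpoints in at least one bag. Running intersection: for every vertex, the bags containing it form a connected subtree. All three properties hold, so this is a valid tree decomposition of width max|bag| − 1 = 2, and hence tw(G) ≤ 2.

Yes; width 2.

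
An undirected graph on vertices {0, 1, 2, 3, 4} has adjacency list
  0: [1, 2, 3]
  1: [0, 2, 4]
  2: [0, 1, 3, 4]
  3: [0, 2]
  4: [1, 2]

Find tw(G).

2

A width-2 tree decomposition is:
Bags: B1 = {0, 1, 2}  B2 = {0, 2, 3}  B3 = {1, 2, 4}
Tree: B1–B2, B1–B3
The largest bag has 3 vertices, giving width 2; this decomposition certifies tw(G) ≤ 2. For the lower bound, the 3 vertices {0, 1, 2} are pairwise adjacent, and any tree decomposition puts a clique entirely inside one bag — forcing width ≥ 2. Hence tw(G) = 2 exactly.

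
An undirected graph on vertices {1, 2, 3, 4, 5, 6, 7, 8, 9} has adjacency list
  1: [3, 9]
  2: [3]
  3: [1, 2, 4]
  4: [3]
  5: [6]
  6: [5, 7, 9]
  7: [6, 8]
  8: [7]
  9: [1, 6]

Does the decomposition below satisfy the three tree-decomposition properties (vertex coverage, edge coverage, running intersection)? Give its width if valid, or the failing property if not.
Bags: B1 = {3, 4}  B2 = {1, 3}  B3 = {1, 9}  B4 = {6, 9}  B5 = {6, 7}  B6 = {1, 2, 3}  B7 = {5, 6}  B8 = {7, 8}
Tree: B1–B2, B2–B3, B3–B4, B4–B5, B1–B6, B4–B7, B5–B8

No — bags containing vertex 1 are not connected in the tree.

A tree decomposition must satisfy three properties: every vertex lies in some bag; for every edge, both endpoints lie together in some bag; and for every vertex, the bags containing it form a connected subtree. Here bags containing vertex 1 are not connected in the tree, so the decomposition is invalid.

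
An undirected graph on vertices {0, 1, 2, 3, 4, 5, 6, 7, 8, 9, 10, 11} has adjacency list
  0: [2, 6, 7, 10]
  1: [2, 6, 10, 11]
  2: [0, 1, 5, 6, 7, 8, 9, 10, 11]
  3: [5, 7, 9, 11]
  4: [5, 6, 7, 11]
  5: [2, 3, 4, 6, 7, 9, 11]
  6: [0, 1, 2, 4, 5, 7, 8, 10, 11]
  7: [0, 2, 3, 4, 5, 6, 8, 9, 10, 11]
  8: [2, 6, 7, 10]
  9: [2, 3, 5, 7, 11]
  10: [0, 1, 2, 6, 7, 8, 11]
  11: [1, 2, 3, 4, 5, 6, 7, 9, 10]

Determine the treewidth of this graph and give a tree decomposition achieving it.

Every bag has size at most 5, so the width is 5 − 1 = 4 and tw(G) ≤ 4. Conversely, {1, 2, 6, 10, 11} is a clique of size 5, and the vertices of any clique must share a bag in every tree decomposition; so some bag has ≥ 5 vertices and tw(G) ≥ 4. Hence tw(G) = 4 exactly.

Treewidth 4.
One such decomposition:
Bags: B1 = {2, 6, 7, 10, 11}  B2 = {0, 2, 6, 7, 10}  B3 = {2, 5, 6, 7, 11}  B4 = {4, 5, 6, 7, 11}  B5 = {1, 2, 6, 10, 11}  B6 = {2, 5, 7, 9, 11}  B7 = {2, 6, 7, 8, 10}  B8 = {3, 5, 7, 9, 11}
Tree: B1–B2, B1–B3, B3–B4, B1–B5, B3–B6, B1–B7, B6–B8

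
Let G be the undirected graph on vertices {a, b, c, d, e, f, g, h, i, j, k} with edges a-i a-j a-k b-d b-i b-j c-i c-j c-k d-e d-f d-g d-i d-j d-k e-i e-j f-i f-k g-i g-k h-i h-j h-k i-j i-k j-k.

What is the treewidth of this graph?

A width-3 tree decomposition is:
Bags: B1 = {h, i, j, k}  B2 = {c, i, j, k}  B3 = {a, i, j, k}  B4 = {d, i, j, k}  B5 = {b, d, i, j}  B6 = {d, e, i, j}  B7 = {d, f, i, k}  B8 = {d, g, i, k}
Tree: B1–B2, B1–B3, B1–B4, B4–B5, B4–B6, B4–B7, B4–B8
Each bag holds 4 vertices, so the decomposition has width 3, which upper-bounds the treewidth. On the other hand G contains the 4-clique {d, e, i, j}. A clique must lie in a single bag of any decomposition, so no decomposition can have width below 3. The upper and lower bounds meet at 3, so that is the treewidth.

3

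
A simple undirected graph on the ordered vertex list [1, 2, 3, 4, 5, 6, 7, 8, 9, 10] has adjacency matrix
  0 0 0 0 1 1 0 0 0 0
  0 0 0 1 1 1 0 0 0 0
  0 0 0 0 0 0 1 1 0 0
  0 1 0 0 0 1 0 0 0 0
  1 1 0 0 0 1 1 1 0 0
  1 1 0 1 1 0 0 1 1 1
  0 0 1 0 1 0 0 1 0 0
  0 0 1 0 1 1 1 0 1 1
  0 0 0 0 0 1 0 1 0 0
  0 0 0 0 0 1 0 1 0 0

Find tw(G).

2

A width-2 tree decomposition is:
Bags: B1 = {1, 5, 6}  B2 = {5, 6, 8}  B3 = {6, 8, 9}  B4 = {2, 5, 6}  B5 = {6, 8, 10}  B6 = {2, 4, 6}  B7 = {5, 7, 8}  B8 = {3, 7, 8}
Tree: B1–B2, B2–B3, B1–B4, B2–B5, B4–B6, B2–B7, B7–B8
Each bag holds 3 vertices, so the decomposition has width 2, which upper-bounds the treewidth. On the other hand G contains the 3-clique {3, 7, 8}. A clique must lie in a single bag of any decomposition, so no decomposition can have width below 2. Hence tw(G) = 2 exactly.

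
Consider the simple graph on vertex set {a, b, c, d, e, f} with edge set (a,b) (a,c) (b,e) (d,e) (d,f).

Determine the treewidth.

1

A width-1 tree decomposition is:
Bags: B1 = {d, f}  B2 = {d, e}  B3 = {b, e}  B4 = {a, b}  B5 = {a, c}
Tree: B1–B2, B2–B3, B3–B4, B4–B5
Each bag holds 2 vertices, so the decomposition has width 1, which upper-bounds the treewidth. Since G has at least one edge (e.g. f–d), it is not an edgeless graph, so tw(G) ≥ 1. Therefore the treewidth is 1.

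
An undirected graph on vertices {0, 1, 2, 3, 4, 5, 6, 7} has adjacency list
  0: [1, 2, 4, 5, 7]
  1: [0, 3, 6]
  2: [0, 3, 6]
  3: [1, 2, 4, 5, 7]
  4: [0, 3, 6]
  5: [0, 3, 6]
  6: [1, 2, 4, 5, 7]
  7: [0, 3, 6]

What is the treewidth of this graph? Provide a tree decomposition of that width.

Treewidth 3.
One optimal decomposition is:
Bags: B1 = {0, 3, 4, 6}  B2 = {0, 3, 5, 6}  B3 = {0, 3, 6, 7}  B4 = {0, 1, 3, 6}  B5 = {0, 2, 3, 6}
Tree: B1–B2, B2–B3, B3–B4, B4–B5

Each bag holds 4 vertices, so the decomposition has width 3, which upper-bounds the treewidth. For the lower bound: the 4 vertex sets {0,4}, {3,5}, {6}, {7} are disjoint, each induces a connected subgraph, and every pair is joined by at least one edge of G. Contracting each set to a single vertex therefore yields K_{4} as a minor, and since treewidth is minor-monotone, tw(G) ≥ tw(K_{4}) = 3. Combining the bounds, tw(G) = 3.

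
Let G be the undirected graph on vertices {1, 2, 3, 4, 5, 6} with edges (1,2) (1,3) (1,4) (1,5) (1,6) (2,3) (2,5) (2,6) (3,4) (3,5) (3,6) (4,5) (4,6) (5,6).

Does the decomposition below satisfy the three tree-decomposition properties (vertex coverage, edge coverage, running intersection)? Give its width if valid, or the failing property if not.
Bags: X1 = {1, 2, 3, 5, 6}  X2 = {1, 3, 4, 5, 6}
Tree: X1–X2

Checking the three conditions: (i) the bags cover all of {1, 2, 3, 4, 5, 6}; (ii) for each edge, some bag contains both endpoints; (iii) the bags containing any fixed vertex form a subtree. All hold, so the decomposition is valid with width 5 − 1 = 4.

Yes; width 4.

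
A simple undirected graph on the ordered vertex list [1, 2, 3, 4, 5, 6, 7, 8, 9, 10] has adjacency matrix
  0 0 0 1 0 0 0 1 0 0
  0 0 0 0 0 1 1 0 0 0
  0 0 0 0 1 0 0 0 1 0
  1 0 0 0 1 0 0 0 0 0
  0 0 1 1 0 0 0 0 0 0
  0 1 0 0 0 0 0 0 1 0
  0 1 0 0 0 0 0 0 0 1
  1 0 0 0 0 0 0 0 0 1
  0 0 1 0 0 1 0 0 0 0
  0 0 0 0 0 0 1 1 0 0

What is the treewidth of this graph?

A width-2 tree decomposition is:
Bags: B1 = {1, 4, 5}  B2 = {1, 5, 8}  B3 = {5, 8, 10}  B4 = {5, 7, 10}  B5 = {2, 5, 7}  B6 = {2, 5, 6}  B7 = {5, 6, 9}  B8 = {3, 5, 9}
Tree: B1–B2, B2–B3, B3–B4, B4–B5, B5–B6, B6–B7, B7–B8
Each bag holds 3 vertices, so the decomposition has width 2, which upper-bounds the treewidth. For the lower bound, G contains the cycle 5–4–1–8–10–7–2–6–9–3–5, so G is not a forest; only forests have treewidth ≤ 1, hence tw(G) ≥ 2. Combining the bounds, tw(G) = 2.

2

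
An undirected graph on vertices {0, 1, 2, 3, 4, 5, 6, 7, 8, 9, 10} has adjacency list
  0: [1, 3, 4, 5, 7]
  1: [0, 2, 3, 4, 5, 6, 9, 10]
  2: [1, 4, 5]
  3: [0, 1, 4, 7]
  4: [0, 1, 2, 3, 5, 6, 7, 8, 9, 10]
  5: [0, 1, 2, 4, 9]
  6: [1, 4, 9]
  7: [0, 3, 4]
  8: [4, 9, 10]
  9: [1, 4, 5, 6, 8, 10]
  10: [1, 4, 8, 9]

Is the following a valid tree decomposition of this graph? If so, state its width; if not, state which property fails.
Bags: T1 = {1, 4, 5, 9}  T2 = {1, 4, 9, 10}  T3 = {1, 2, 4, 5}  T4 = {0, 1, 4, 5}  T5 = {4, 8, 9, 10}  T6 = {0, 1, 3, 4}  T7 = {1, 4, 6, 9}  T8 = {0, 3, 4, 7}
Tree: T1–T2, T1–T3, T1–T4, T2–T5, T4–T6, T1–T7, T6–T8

Every vertex of G appears in some bag (union = {0, 1, 2, 3, 4, 5, 6, 7, 8, 9, 10}); every edge is covered by a bag; and for each vertex v the set of bags containing v is connected in the bag tree. The decomposition is therefore valid. The largest bag has 4 vertices, so the width is 3.

Yes; width 3.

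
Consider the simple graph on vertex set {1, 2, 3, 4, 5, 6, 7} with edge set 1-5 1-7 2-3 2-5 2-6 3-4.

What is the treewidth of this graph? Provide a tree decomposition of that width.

Each bag holds 2 vertices, so the decomposition has width 1, which upper-bounds the treewidth. G has an edge, so its treewidth is at least 1. Therefore the treewidth is 1.

Treewidth 1.
One optimal decomposition is:
Bags: B1 = {2, 5}  B2 = {1, 5}  B3 = {2, 3}  B4 = {2, 6}  B5 = {3, 4}  B6 = {1, 7}
Tree: B1–B2, B1–B3, B1–B4, B3–B5, B2–B6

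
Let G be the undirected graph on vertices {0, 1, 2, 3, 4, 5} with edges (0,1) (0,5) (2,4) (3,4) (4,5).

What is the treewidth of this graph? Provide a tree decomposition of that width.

Each bag holds 2 vertices, so the decomposition has width 1, which upper-bounds the treewidth. Since G has at least one edge (e.g. 3–4), it is not an edgeless graph, so tw(G) ≥ 1. Therefore the treewidth is 1.

Treewidth 1.
One such decomposition:
Bags: B1 = {3, 4}  B2 = {4, 5}  B3 = {2, 4}  B4 = {0, 5}  B5 = {0, 1}
Tree: B1–B2, B1–B3, B2–B4, B4–B5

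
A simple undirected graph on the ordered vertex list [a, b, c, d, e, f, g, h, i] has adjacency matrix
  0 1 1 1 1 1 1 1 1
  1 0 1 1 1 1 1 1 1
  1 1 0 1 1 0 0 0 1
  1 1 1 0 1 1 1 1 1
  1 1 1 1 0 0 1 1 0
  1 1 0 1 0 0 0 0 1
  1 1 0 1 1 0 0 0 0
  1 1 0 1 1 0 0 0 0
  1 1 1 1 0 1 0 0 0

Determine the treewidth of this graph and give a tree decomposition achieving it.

Treewidth 4.
One optimal decomposition is:
Bags: B1 = {a, b, c, d, e}  B2 = {a, b, d, e, g}  B3 = {a, b, c, d, i}  B4 = {a, b, d, e, h}  B5 = {a, b, d, f, i}
Tree: B1–B2, B1–B3, B1–B4, B3–B5

Each bag holds 5 vertices, so the decomposition has width 4, which upper-bounds the treewidth. On the other hand G contains the 5-clique {a, b, d, e, g}. A clique must lie in a single bag of any decomposition, so no decomposition can have width below 4. Combining the bounds, tw(G) = 4.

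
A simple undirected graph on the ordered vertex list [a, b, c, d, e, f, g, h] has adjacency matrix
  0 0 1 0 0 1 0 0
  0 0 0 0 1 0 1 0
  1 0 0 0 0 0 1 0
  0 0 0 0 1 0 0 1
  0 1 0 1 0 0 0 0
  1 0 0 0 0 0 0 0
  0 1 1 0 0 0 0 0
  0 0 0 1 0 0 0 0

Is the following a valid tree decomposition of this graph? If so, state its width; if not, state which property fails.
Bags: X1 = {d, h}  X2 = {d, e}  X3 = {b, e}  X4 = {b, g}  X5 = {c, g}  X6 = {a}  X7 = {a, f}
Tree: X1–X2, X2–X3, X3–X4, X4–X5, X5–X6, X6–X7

No — edge (c,a) lies in no bag.

A tree decomposition must satisfy three properties: every vertex lies in some bag; for every edge, both endpoints lie together in some bag; and for every vertex, the bags containing it form a connected subtree. Here edge (c,a) lies in no bag, so the decomposition is invalid.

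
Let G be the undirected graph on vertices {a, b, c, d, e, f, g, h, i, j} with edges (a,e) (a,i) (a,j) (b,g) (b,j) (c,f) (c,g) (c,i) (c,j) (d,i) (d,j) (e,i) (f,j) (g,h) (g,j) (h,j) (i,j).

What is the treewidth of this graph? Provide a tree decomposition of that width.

Every bag has size at most 3, so the width is 3 − 1 = 2 and tw(G) ≤ 2. For the lower bound, the 3 vertices {d, i, j} are pairwise adjacent, and any tree decomposition puts a clique entirely inside one bag — forcing width ≥ 2. Hence tw(G) = 2 exactly.

Treewidth 2.
One optimal decomposition is:
Bags: B1 = {c, i, j}  B2 = {c, g, j}  B3 = {d, i, j}  B4 = {c, f, j}  B5 = {g, h, j}  B6 = {b, g, j}  B7 = {a, i, j}  B8 = {a, e, i}
Tree: B1–B2, B1–B3, B1–B4, B2–B5, B5–B6, B1–B7, B7–B8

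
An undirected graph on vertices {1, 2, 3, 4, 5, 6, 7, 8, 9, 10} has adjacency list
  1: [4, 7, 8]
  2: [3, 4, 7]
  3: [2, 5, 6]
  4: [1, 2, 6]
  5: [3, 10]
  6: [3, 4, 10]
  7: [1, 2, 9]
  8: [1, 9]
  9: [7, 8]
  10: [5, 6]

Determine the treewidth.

A width-2 tree decomposition is:
Bags: B1 = {1, 8, 9}  B2 = {1, 7, 9}  B3 = {1, 4, 7}  B4 = {2, 4, 7}  B5 = {2, 4, 6}  B6 = {2, 3, 6}  B7 = {3, 6, 10}  B8 = {3, 5, 10}
Tree: B1–B2, B2–B3, B3–B4, B4–B5, B5–B6, B6–B7, B7–B8
Each bag holds 3 vertices, so the decomposition has width 2, which upper-bounds the treewidth. For the lower bound, G contains the cycle 8–9–7–1–8, so G is not a forest; only forests have treewidth ≤ 1, hence tw(G) ≥ 2. Hence tw(G) = 2 exactly.

2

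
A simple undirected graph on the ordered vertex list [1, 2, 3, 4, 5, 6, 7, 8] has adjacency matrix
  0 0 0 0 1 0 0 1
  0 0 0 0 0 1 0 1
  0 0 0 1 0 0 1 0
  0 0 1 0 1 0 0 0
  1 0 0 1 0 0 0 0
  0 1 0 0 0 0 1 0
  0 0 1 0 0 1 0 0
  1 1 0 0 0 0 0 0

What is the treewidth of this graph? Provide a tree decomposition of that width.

Treewidth 2.
One optimal decomposition is:
Bags: B1 = {1, 4, 5}  B2 = {1, 3, 4}  B3 = {1, 3, 7}  B4 = {1, 6, 7}  B5 = {1, 2, 6}  B6 = {1, 2, 8}
Tree: B1–B2, B2–B3, B3–B4, B4–B5, B5–B6

The largest bag has 3 vertices, giving width 2; this decomposition certifies tw(G) ≤ 2. Since 1–5–4–3–7–6–2–8–1 is a cycle in G, G is not acyclic. Forests are exactly the graphs of treewidth ≤ 1, so tw(G) ≥ 2. Hence tw(G) = 2 exactly.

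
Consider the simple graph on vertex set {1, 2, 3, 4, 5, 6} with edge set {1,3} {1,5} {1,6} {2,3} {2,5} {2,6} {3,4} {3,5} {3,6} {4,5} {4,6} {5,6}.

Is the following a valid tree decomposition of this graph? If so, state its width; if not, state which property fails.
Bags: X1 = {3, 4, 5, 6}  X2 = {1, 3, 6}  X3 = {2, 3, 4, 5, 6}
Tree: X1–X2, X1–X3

A tree decomposition must satisfy three properties: every vertex lies in some bag; for every edge, both endpoints lie together in some bag; and for every vertex, the bags containing it form a connected subtree. Here edge (5,1) lies in no bag, so the decomposition is invalid.

No — edge (5,1) lies in no bag.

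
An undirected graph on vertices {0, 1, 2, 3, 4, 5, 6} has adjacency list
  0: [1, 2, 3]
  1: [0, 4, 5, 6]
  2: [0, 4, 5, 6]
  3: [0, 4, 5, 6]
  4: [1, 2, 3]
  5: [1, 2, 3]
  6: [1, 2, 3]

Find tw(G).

3

A width-3 tree decomposition is:
Bags: B1 = {1, 2, 3, 4}  B2 = {1, 2, 3, 6}  B3 = {0, 1, 2, 3}  B4 = {1, 2, 3, 5}
Tree: B1–B2, B2–B3, B3–B4
The largest bag has 4 vertices, giving width 3; this decomposition certifies tw(G) ≤ 3. For the lower bound: the 4 vertex sets {3,4}, {2,6}, {1}, {0} are disjoint, each induces a connected subgraph, and every pair is joined by at least one edge of G. Contracting each set to a single vertex therefore yields K_{4} as a minor, and since treewidth is minor-monotone, tw(G) ≥ tw(K_{4}) = 3. The upper and lower bounds meet at 3, so that is the treewidth.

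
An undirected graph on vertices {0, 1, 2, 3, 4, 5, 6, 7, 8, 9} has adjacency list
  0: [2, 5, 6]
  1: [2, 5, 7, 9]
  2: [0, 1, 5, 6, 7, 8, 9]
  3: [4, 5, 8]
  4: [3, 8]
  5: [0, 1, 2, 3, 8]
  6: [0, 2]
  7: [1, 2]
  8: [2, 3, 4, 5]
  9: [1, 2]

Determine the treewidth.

A width-2 tree decomposition is:
Bags: B1 = {2, 5, 8}  B2 = {1, 2, 5}  B3 = {1, 2, 7}  B4 = {0, 2, 5}  B5 = {3, 5, 8}  B6 = {1, 2, 9}  B7 = {3, 4, 8}  B8 = {0, 2, 6}
Tree: B1–B2, B2–B3, B2–B4, B1–B5, B3–B6, B5–B7, B4–B8
Every bag has size at most 3, so the width is 3 − 1 = 2 and tw(G) ≤ 2. For the lower bound, the 3 vertices {0, 2, 5} are pairwise adjacent, and any tree decomposition puts a clique entirely inside one bag — forcing width ≥ 2. Combining the bounds, tw(G) = 2.

2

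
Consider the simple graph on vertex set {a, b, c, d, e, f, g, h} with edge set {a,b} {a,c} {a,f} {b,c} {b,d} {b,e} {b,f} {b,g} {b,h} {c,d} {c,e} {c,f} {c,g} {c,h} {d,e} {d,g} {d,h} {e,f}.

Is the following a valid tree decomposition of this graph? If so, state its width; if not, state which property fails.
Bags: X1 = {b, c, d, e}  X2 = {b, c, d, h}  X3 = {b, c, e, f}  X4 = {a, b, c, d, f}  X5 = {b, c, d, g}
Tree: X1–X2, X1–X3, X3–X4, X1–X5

A tree decomposition must satisfy three properties: every vertex lies in some bag; for every edge, both endpoints lie together in some bag; and for every vertex, the bags containing it form a connected subtree. Here bags containing vertex d are not connected in the tree, so the decomposition is invalid.

No — bags containing vertex d are not connected in the tree.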